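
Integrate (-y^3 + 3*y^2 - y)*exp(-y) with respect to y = (y^3 + y + 1)*exp(-y) + C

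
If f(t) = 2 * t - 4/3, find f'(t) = 2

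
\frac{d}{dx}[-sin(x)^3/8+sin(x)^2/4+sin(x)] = (4*sin(x) + 3*cos(x)^2 + 5)*cos(x)/8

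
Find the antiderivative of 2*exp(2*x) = exp(2*x) + C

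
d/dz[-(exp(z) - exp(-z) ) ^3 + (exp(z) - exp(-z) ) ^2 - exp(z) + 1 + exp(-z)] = (-3*exp(6*z) + 2*exp(5*z) + 2*exp(4*z) + 2*exp(2*z) - 2*exp(z) - 3)*exp(-3*z)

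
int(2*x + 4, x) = x^2 + 4*x + C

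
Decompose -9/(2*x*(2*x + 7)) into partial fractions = 9/(7*(2*x + 7)) - 9/(14*x)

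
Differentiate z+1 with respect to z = 1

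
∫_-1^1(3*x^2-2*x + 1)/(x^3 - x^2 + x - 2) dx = -log(5)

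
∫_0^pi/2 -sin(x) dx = -1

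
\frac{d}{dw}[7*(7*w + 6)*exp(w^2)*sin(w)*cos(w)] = 7*(7*w^2*sin(2*w) + 6*w*sin(2*w) + 7*w*cos(2*w) + 7*sin(2*w)/2 + 6*cos(2*w))*exp(w^2)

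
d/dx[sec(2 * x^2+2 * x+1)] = 4*x*tan(2*x^2 + 2*x + 1)*sec(2*x^2 + 2*x + 1) + 2*tan(2*x^2 + 2*x + 1)*sec(2*x^2 + 2*x + 1)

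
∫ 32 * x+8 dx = 16*x^2 + 8*x + C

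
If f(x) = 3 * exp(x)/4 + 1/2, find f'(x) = 3*exp(x)/4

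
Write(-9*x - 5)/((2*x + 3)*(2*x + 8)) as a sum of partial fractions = 17/(10*(2*x + 3)) - 31/(10*(x + 4))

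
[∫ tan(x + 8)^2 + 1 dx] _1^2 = -tan(9) + tan(10)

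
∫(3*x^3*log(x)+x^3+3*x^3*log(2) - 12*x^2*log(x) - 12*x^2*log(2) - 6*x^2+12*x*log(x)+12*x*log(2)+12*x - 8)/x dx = (x - 2)^3*log(2*x) + C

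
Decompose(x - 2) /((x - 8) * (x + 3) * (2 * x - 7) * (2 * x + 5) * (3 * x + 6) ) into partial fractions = 1/(21*(2*x + 5)) - 1/(3861*(2*x - 7)) - 5/(429*(x + 3)) - 2/(165*(x + 2)) + 1/(10395*(x - 8))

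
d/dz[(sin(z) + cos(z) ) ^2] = 2*cos(2*z)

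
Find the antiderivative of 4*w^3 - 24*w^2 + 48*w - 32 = w^4 - 8*w^3 + 24*w^2 - 32*w + C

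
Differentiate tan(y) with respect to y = cos(y)^(-2)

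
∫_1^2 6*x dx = 9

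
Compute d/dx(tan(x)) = cos(x)^(-2)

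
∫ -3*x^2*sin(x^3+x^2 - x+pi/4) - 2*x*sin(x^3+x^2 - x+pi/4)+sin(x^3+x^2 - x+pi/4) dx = cos(x^3 + x^2 - x + pi/4) + C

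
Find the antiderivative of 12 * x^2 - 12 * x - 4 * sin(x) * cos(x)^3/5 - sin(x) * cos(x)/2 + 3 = 4*x^3 - 6*x^2 + 3*x + cos(x)^4/5 + cos(x)^2/4 + C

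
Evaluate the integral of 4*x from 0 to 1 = 2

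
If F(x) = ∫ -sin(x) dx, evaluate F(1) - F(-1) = 0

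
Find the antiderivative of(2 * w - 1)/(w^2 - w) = log(w*(w - 1)) + C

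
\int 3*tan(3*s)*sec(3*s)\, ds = sec(3*s) + C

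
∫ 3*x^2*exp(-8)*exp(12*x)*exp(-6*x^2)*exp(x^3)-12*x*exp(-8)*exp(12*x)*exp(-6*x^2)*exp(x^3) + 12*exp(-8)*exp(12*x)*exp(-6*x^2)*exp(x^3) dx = exp((x - 2)^3) + C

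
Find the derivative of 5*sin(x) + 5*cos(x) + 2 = -5*sin(x) + 5*cos(x)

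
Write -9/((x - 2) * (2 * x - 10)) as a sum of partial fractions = 3/(2*(x - 2)) - 3/(2*(x - 5))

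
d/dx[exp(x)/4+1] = exp(x)/4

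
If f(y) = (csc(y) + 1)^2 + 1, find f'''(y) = 2*(1 + 4/sin(y) - 6/sin(y)^2 - 12/sin(y)^3)*cos(y)/sin(y)^2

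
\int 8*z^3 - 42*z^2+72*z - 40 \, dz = 2*z^4 - 14*z^3 + 36*z^2 - 40*z + C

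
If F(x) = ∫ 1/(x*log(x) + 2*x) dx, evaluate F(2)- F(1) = -log(2) + log(log(2) + 2)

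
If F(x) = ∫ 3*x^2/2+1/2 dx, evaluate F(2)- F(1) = 4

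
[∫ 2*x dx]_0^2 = 4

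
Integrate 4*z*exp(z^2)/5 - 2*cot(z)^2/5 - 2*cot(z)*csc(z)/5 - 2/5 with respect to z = 2*exp(z^2)/5 + 2*cot(z)/5 + 2*csc(z)/5 + C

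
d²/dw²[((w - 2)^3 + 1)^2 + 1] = 30*w^4 - 240*w^3 + 720*w^2 - 948*w + 456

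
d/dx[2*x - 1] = 2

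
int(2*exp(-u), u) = -2*exp(-u) + C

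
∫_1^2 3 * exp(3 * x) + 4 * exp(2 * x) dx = -(2 + E)*exp(2) + (2 + exp(2))*exp(4)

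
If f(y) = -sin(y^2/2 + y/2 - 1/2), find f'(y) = -(y + 1/2)*cos(y^2/2 + y/2 - 1/2)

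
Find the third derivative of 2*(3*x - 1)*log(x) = (-6*x - 4)/x^3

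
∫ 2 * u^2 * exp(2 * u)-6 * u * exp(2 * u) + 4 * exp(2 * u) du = (u - 2)^2*exp(2*u) + C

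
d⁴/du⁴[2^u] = 2^u*log(2)^4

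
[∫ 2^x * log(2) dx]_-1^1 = 3/2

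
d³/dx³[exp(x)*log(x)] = (x^3*exp(x)*log(x) + 3*x^2*exp(x) - 3*x*exp(x) + 2*exp(x))/x^3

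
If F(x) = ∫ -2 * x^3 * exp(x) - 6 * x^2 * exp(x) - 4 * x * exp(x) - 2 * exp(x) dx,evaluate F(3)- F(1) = -64*exp(3) + 4*E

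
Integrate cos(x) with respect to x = sin(x) + C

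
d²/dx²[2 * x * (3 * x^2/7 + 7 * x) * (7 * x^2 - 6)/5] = 24*x^3 + 1176*x^2/5 - 216*x/35 - 168/5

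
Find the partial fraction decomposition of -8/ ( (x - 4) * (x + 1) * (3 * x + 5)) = -36/(17*(3*x + 5)) + 4/(5*(x + 1)) - 8/(85*(x - 4))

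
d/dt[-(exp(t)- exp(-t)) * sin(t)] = sqrt(2)*(-exp(2*t)*sin(t + pi/4) + cos(t + pi/4))*exp(-t)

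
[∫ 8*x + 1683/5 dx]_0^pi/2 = -7056 + 3*pi/10 + 4*(pi/2 + 42)^2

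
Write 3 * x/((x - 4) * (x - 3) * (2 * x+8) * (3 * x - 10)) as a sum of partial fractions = -135/(44*(3*x - 10)) + 3/(616*(x + 4)) + 9/(14*(x - 3)) + 3/(8*(x - 4))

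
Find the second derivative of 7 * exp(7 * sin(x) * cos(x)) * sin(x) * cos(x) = 7*(147*(1 - cos(2*x))^2*sin(2*x)/8 + 21*(1 - cos(2*x))^2 + 49*(cos(2*x) + 1)^2*sin(2*x)/8 - 53*sin(2*x)/2 + 49*sin(4*x)/4 + 42*cos(2*x) - 28)*exp(7*sin(2*x)/2)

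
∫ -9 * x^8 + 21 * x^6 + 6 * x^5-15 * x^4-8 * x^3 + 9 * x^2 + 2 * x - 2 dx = -x^9 + 3*x^7 + x^6 - 3*x^5 - 2*x^4 + 3*x^3 + x^2 - 2*x + C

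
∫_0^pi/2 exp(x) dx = -1 + exp(pi/2)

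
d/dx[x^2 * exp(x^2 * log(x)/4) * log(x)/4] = x^3*exp(x^2*log(x)/4)*log(x)^2/8 + x^3*exp(x^2*log(x)/4)*log(x)/16 + x*exp(x^2*log(x)/4)*log(x)/2 + x*exp(x^2*log(x)/4)/4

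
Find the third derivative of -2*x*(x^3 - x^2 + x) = 12 - 48*x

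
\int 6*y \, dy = 3*y^2 + C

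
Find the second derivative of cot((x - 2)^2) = 2*(4*x^2*cos(x^2 - 4*x + 4)/sin(x^2 - 4*x + 4) - 16*x*cos(x^2 - 4*x + 4)/sin(x^2 - 4*x + 4) - 1 + 16*cos(x^2 - 4*x + 4)/sin(x^2 - 4*x + 4))/sin(x^2 - 4*x + 4)^2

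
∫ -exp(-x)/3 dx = exp(-x)/3 + C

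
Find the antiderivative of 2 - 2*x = -x^2 + 2*x + C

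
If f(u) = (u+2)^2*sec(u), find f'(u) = (u^2*sin(u)/cos(u) + 4*u*sin(u)/cos(u) + 2*u + 4*sin(u)/cos(u) + 4)/cos(u)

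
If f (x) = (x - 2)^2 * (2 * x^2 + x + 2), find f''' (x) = 48*x - 42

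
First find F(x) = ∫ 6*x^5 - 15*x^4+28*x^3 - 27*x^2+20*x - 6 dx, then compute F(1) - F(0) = 0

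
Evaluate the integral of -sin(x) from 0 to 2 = -1 + cos(2)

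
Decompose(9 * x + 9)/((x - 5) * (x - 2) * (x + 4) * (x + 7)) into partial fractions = 1/(6*(x + 7)) - 1/(6*(x + 4)) - 1/(6*(x - 2)) + 1/(6*(x - 5))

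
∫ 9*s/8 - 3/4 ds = 9*s^2/16 - 3*s/4 + C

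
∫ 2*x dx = x^2 + C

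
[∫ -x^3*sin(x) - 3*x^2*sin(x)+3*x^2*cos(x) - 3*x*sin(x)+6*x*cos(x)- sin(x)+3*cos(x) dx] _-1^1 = 8*cos(1)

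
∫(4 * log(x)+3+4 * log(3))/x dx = (2*log(3*x) + 3)*log(3*x) + C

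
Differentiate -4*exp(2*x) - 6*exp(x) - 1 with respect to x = -8*exp(2*x) - 6*exp(x)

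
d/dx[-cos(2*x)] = 2*sin(2*x)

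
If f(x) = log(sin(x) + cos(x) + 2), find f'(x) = (-sin(x) + cos(x))/(sin(x) + cos(x) + 2)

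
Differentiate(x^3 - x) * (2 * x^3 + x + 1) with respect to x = 12*x^5 - 4*x^3 + 3*x^2 - 2*x - 1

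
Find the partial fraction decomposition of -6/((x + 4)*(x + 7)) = 2/(x + 7) - 2/(x + 4)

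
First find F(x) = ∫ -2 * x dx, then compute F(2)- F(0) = -4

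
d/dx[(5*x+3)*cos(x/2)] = -5*x*sin(x/2)/2 - 3*sin(x/2)/2 + 5*cos(x/2)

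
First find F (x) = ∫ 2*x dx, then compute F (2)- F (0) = 4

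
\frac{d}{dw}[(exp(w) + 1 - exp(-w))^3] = (3*exp(6*w) + 6*exp(5*w) - 6*exp(w) + 3)*exp(-3*w)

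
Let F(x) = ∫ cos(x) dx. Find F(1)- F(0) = sin(1)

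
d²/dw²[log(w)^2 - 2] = (2 - 2*log(w))/w^2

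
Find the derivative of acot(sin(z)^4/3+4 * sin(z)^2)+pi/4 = (-39*sin(2*z) + 3*sin(4*z)/2)/(sin(z)^8 + 24*sin(z)^6 + 144*sin(z)^4 + 9)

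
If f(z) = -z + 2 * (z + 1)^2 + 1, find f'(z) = 4*z + 3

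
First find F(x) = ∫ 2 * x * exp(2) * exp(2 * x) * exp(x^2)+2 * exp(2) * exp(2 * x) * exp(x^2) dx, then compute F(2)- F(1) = -exp(5) + exp(10)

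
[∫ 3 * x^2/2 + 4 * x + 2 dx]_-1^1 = 5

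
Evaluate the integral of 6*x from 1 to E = -3 + 3*exp(2)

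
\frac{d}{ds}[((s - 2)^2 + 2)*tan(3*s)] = 3*s^2/cos(3*s)^2 + 2*s*tan(3*s) - 12*s/cos(3*s)^2 - 4*tan(3*s) + 18/cos(3*s)^2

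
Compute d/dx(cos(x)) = -sin(x)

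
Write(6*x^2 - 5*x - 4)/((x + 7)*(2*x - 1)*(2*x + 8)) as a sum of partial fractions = -2/(27*(2*x - 1)) + 65/(18*(x + 7)) - 56/(27*(x + 4))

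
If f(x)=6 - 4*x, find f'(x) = -4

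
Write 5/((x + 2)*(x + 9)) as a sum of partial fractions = -5/(7*(x + 9)) + 5/(7*(x + 2))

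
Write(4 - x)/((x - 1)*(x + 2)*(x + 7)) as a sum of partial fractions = 11/(40*(x + 7)) - 2/(5*(x + 2)) + 1/(8*(x - 1))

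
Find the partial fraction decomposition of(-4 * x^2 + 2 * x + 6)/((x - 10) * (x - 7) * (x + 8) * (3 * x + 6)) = 133/(2430*(x + 8)) - 7/(972*(x + 2)) + 176/(1215*(x - 7)) - 187/(972*(x - 10))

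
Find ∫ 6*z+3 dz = 3*z^2 + 3*z + C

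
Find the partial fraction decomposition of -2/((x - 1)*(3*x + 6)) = 2/(9*(x + 2)) - 2/(9*(x - 1))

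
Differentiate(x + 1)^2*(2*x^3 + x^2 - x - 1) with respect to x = 10*x^4 + 20*x^3 + 9*x^2 - 4*x - 3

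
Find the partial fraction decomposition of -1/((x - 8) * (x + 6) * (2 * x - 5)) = 4/(187*(2*x - 5)) - 1/(238*(x + 6)) - 1/(154*(x - 8))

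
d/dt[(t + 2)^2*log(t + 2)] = 2*t*log(t + 2) + t + 4*log(t + 2) + 2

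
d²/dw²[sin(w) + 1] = -sin(w)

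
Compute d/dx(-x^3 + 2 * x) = 2 - 3*x^2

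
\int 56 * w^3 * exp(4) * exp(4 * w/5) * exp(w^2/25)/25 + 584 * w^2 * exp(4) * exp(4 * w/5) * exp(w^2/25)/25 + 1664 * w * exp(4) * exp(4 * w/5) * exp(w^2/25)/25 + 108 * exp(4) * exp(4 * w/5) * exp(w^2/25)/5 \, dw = (28*w^2 + 12*w + 12)*exp((w + 10)^2/25) + C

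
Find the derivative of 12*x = 12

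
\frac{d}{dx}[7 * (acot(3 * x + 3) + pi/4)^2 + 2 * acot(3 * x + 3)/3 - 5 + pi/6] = (-84*acot(3*x + 3) - 21*pi - 4)/(18*x^2 + 36*x + 20)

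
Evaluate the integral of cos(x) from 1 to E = -sin(1) + sin(E)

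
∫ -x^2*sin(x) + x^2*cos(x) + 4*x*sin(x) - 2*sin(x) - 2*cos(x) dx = sqrt(2)*((x - 1)^2 - 1)*sin(x + pi/4) + C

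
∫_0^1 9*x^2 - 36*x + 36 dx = 21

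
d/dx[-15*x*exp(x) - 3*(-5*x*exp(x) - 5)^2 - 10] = -150*x^2*exp(2*x) - 150*x*exp(2*x) - 165*x*exp(x) - 165*exp(x)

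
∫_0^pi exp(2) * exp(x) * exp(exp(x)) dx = -exp(3) + exp(2 + exp(pi))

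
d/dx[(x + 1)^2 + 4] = 2*x + 2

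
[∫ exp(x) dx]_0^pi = -1 + exp(pi)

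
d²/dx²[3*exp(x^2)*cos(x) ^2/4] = 3*(x^2*cos(2*x)/2 + x^2/2 - x*sin(2*x) - cos(2*x)/4 + 1/4)*exp(x^2)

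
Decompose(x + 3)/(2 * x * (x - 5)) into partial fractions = 4/(5*(x - 5)) - 3/(10*x)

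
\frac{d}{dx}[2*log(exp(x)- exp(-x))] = (2*exp(2*x) + 2)/(exp(2*x) - 1)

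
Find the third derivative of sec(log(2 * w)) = (6*tan(log(w) + log(2))^3*sec(log(w) + log(2)) - 6*tan(log(w) + log(2))^2*sec(log(w) + log(2)) + 7*tan(log(w) + log(2))*sec(log(w) + log(2)) - 3*sec(log(w) + log(2)))/w^3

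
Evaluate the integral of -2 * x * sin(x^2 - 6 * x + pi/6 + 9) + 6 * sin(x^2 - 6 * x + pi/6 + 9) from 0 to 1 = cos(pi/6 + 4) - cos(pi/6 + 9)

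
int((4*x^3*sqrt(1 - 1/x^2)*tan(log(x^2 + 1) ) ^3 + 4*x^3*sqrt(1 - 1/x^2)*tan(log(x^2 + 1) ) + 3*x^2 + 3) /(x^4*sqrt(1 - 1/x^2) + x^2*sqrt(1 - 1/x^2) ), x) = tan(log(x^2 + 1))^2 - 3*acsc(x) + C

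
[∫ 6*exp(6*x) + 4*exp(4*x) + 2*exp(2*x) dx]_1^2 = -exp(6) - exp(2) + exp(8) + exp(12)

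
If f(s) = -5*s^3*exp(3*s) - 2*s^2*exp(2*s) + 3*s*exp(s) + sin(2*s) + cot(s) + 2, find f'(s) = -15*s^3*exp(3*s) - 15*s^2*exp(3*s) - 4*s^2*exp(2*s) - 4*s*exp(2*s) + 3*s*exp(s) + 3*exp(s) + 2*cos(2*s) - cot(s)^2 - 1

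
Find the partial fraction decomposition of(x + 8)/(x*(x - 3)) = 11/(3*(x - 3)) - 8/(3*x)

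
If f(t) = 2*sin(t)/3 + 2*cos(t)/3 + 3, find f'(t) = -2*sin(t)/3 + 2*cos(t)/3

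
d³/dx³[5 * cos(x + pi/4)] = 5*sin(x + pi/4)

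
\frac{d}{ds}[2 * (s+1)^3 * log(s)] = (6*s^3*log(s) + 2*s^3 + 12*s^2*log(s) + 6*s^2 + 6*s*log(s) + 6*s + 2)/s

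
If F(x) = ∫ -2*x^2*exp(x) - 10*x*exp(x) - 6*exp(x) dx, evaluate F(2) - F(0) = -20*exp(2)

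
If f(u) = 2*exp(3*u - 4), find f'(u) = 6*exp(3*u - 4)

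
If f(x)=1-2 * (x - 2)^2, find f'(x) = 8 - 4*x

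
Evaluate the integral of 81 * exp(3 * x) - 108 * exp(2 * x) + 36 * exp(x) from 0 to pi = -1 + (-2 + 3*exp(pi))^3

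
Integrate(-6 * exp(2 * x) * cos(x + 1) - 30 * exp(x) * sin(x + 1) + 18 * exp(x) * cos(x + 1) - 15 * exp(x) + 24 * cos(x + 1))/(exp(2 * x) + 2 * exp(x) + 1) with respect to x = -3*(exp(x) - 4)*(2*sin(x + 1) + 1)/(exp(x) + 1) + C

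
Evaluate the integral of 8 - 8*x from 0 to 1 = 4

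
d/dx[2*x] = 2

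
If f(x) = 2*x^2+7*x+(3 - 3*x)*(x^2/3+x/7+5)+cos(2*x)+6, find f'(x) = -3*x^2 + 36*x/7 - 2*sin(2*x) - 53/7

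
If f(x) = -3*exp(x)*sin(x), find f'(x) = -3*sqrt(2)*exp(x)*sin(x + pi/4)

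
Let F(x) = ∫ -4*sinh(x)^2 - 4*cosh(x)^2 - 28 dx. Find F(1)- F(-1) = -56 - 4*sinh(2)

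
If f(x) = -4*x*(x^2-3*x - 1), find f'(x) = -12*x^2 + 24*x + 4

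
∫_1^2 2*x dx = 3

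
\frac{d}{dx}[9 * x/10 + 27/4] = 9/10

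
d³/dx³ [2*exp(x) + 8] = 2*exp(x)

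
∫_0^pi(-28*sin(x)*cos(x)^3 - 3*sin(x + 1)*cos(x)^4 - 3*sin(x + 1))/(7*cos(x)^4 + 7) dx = -6*cos(1)/7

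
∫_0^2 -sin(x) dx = -1 + cos(2)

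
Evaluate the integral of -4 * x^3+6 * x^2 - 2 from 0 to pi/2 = -1 + (-1 + pi/2)^3*(-pi/2 - 1)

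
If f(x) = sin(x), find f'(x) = cos(x)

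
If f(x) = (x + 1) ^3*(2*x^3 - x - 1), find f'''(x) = 240*x^3 + 360*x^2 + 120*x - 12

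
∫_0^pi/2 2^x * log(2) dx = -1 + 2^(pi/2)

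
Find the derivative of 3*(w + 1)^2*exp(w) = 3*w^2*exp(w) + 12*w*exp(w) + 9*exp(w)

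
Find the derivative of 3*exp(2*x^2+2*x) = 12*x*exp(2*x^2 + 2*x) + 6*exp(2*x^2 + 2*x)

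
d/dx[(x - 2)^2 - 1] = 2*x - 4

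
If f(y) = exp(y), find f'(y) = exp(y)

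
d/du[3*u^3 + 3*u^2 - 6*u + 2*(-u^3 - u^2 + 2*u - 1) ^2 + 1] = 12*u^5 + 20*u^4 - 24*u^3 - 3*u^2 + 30*u - 14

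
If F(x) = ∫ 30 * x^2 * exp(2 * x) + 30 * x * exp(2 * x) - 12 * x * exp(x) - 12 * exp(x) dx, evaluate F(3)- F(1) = -36*exp(3) - 15*exp(2) + 12*E + 135*exp(6)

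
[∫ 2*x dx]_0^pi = pi^2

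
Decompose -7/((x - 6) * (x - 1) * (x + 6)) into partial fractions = -1/(12*(x + 6)) + 1/(5*(x - 1)) - 7/(60*(x - 6))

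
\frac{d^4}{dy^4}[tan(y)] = 24*tan(y)^5 + 40*tan(y)^3 + 16*tan(y)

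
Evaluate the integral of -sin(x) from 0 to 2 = -1 + cos(2)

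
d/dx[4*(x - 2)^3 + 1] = 12*x^2 - 48*x + 48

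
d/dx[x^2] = 2*x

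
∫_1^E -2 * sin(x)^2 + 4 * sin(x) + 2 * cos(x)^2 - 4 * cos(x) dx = -(-2 + cos(1) + sin(1))^2 + (-2 + cos(E) + sin(E))^2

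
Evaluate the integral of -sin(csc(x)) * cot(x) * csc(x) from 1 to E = cos(csc(1)) - cos(csc(E))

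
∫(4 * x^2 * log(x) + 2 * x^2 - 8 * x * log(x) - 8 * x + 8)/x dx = 2*(x - 2)^2*log(x) + C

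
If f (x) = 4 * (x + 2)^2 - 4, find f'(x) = 8*x + 16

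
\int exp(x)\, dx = exp(x) + C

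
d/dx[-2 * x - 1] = -2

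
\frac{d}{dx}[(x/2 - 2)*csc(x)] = -x*cot(x)*csc(x)/2 + 2*cot(x)*csc(x) + csc(x)/2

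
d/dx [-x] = -1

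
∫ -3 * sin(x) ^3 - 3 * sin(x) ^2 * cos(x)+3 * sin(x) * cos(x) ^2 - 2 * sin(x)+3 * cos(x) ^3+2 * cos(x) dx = sqrt(2)*(sin(2*x) + 3)*sin(x + pi/4) + C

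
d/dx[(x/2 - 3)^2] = x/2 - 3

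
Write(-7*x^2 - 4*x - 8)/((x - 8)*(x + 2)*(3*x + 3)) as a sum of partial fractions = -14/(15*(x + 2)) + 11/(27*(x + 1)) - 244/(135*(x - 8))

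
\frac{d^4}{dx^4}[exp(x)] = exp(x)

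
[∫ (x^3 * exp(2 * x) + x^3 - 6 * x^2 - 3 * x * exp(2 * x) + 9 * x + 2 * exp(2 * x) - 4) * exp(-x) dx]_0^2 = -exp(-2) + exp(2)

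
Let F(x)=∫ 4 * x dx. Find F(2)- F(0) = 8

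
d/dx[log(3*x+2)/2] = 3/(6*x + 4)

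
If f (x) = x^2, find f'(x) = 2*x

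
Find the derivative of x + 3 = 1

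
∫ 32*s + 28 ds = 16*s^2 + 28*s + C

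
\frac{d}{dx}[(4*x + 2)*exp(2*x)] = 8*x*exp(2*x) + 8*exp(2*x)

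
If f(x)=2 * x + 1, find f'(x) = 2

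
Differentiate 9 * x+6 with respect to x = 9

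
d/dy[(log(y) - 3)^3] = (3*log(y)^2 - 18*log(y) + 27)/y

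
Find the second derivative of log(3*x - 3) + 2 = -1/(x^2 - 2*x + 1)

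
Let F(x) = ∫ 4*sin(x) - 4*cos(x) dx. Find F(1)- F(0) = -4*sin(1) - 4*cos(1) + 4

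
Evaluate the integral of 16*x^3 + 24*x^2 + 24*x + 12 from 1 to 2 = 164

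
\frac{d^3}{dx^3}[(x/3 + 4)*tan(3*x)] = 54*x*tan(3*x)^4 + 72*x*tan(3*x)^2 + 18*x + 648*tan(3*x)^4 + 18*tan(3*x)^3 + 864*tan(3*x)^2 + 18*tan(3*x) + 216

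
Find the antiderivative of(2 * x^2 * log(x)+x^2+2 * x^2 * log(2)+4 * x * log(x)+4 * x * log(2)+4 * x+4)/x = (x + 2)^2*log(2*x) + C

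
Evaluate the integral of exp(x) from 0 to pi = -1 + exp(pi)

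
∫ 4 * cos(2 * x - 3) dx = 2*sin(2*x - 3) + C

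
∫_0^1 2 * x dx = 1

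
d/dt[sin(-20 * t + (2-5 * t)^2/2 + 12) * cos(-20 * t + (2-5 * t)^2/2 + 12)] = 5*(5*t - 6)*cos(25*t^2 - 60*t + 28)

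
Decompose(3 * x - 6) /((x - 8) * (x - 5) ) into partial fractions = -3/(x - 5) + 6/(x - 8)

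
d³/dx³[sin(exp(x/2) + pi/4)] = -exp(3*x/2)*cos(exp(x/2) + pi/4)/8 + exp(x/2)*cos(exp(x/2) + pi/4)/8 - 3*exp(x)*sin(exp(x/2) + pi/4)/8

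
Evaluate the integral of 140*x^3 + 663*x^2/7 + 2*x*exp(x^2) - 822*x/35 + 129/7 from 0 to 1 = E + 2529/35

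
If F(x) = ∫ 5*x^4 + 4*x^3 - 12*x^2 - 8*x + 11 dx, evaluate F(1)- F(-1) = 16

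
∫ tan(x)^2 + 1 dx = tan(x) + C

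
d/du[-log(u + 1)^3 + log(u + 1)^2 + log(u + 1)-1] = (-3*log(u + 1)^2 + 2*log(u + 1) + 1)/(u + 1)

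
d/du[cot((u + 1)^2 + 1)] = -2*(u + 1)/sin(u^2 + 2*u + 2)^2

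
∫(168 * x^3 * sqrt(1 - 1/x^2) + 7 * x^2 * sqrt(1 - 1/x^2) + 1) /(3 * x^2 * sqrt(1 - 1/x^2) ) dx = 28*x^2 + 7*x/3 + asec(x)/3 + C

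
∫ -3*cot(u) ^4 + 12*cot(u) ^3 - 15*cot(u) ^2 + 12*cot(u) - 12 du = (cot(u) - 2)^3 + C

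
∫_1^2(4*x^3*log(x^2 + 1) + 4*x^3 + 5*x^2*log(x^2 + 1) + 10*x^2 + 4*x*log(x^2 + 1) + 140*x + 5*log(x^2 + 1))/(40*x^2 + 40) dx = -77*log(2)/40 + 11*log(5)/5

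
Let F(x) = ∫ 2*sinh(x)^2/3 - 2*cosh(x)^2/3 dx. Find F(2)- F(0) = -4/3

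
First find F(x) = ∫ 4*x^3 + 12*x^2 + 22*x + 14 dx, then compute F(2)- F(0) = 120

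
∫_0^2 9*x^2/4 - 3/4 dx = 9/2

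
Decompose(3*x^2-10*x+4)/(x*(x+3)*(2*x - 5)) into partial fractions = -9/(55*(2*x - 5)) + 61/(33*(x + 3)) - 4/(15*x)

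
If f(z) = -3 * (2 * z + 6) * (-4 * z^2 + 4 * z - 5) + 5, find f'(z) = 72*z^2 + 96*z - 42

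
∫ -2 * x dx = -x^2 + C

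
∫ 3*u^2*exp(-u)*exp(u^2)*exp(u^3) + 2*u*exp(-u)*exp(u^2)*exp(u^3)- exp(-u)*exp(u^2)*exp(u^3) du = exp(u*(u^2 + u - 1)) + C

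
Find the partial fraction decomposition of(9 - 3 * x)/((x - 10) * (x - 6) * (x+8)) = 11/(84*(x + 8)) + 9/(56*(x - 6)) - 7/(24*(x - 10))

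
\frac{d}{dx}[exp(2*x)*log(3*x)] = (2*x*exp(2*x)*log(x) + 2*x*exp(2*x)*log(3) + exp(2*x))/x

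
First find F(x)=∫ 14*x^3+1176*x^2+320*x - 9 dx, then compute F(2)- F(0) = 3814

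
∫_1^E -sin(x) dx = cos(E) - cos(1)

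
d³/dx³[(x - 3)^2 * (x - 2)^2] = 24*x - 60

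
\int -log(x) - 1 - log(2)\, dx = -x*log(2*x) + C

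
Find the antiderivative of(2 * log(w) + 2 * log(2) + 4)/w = (log(2*w) + 2)^2 + C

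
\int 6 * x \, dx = 3*x^2 + C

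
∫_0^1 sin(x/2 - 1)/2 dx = -cos(1/2) + cos(1)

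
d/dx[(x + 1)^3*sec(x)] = (x + 1)^2*(x*sin(x)/cos(x) + sin(x)/cos(x) + 3)/cos(x)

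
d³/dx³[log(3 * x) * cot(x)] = (-6*x^3*log(x)*cot(x)^4 - 8*x^3*log(x)*cot(x)^2 - 2*x^3*log(x) - 6*x^3*log(3)*cot(x)^4 - 8*x^3*log(3)*cot(x)^2 - 2*x^3*log(3) + 6*x^2*cot(x)^3 + 6*x^2*cot(x) + 3*x*cot(x)^2 + 3*x + 2*cot(x))/x^3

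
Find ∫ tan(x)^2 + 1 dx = tan(x) + C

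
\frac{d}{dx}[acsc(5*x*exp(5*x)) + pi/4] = (-5*x - 1)*exp(-5*x)/(5*x^2*sqrt(1 - exp(-10*x)/(25*x^2)))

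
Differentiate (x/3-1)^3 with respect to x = x^2/9 - 2*x/3 + 1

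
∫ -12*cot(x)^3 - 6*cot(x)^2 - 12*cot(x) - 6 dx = 6*(cot(x) + 1)*cot(x) + C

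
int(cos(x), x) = sin(x) + C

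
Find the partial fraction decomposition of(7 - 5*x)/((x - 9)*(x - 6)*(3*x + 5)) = 3/(16*(3*x + 5)) + 1/(3*(x - 6)) - 19/(48*(x - 9))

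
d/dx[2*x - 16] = 2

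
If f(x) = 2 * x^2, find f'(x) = 4*x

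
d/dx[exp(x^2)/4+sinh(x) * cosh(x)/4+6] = x*exp(x^2)/2 + cosh(2*x)/4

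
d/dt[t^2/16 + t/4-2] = t/8 + 1/4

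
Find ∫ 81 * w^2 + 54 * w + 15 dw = 27*w^3 + 27*w^2 + 15*w + C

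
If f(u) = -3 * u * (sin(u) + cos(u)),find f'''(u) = 3*sqrt(2)*(u*cos(u + pi/4) + 3*sin(u + pi/4))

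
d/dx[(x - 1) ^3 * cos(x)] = (x - 1)^2*(-x*sin(x) + sin(x) + 3*cos(x))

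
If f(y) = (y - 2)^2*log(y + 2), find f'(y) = (2*y^2*log(y + 2) + y^2 - 4*y - 8*log(y + 2) + 4)/(y + 2)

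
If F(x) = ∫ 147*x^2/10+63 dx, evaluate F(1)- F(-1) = 679/5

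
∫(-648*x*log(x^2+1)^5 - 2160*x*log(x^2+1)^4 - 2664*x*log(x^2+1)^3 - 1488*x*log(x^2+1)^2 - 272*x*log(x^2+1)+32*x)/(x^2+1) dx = (-54*log(x^2 + 1)^5 - 216*log(x^2 + 1)^4 - 333*log(x^2 + 1)^3 - 248*log(x^2 + 1)^2 - 68*log(x^2 + 1) + 16)*log(x^2 + 1) + C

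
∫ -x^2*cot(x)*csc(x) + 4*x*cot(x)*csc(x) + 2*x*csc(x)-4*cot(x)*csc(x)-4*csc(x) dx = (x - 2)^2*csc(x) + C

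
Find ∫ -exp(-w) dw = exp(-w) + C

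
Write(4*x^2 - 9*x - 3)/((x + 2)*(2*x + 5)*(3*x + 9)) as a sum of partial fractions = -178/(3*(2*x + 5)) + 20/(x + 3) + 31/(3*(x + 2))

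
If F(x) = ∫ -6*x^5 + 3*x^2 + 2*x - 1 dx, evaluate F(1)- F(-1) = 0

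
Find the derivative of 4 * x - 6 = 4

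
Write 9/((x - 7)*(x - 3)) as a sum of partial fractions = -9/(4*(x - 3)) + 9/(4*(x - 7))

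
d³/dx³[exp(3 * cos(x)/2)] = 3*(-9*sin(x)^2 + 18*cos(x) + 4)*exp(3*cos(x)/2)*sin(x)/8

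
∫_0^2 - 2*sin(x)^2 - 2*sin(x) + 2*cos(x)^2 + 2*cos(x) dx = -4 + (cos(2) + sin(2) + 1)^2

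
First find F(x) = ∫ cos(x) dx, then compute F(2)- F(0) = sin(2)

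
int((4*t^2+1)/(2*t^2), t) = 2*t - 1/(2*t) + C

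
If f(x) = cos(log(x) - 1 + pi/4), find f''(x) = sqrt(2)*sin(log(x) - 1)/x^2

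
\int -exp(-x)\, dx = exp(-x) + C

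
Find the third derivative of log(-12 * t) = 2/t^3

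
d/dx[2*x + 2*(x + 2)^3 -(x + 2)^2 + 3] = 6*x^2 + 22*x + 22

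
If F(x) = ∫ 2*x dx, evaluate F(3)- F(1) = 8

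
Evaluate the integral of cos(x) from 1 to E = -sin(1) + sin(E)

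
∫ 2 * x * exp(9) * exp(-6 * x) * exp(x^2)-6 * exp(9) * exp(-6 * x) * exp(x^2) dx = exp((x - 3)^2) + C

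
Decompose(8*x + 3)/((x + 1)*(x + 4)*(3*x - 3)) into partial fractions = -29/(45*(x + 4)) + 5/(18*(x + 1)) + 11/(30*(x - 1))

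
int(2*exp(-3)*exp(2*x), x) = exp(2*x - 3) + C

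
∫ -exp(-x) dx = exp(-x) + C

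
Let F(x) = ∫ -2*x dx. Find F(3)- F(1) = -8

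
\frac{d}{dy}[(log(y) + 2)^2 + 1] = (2*log(y) + 4)/y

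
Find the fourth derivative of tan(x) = 24*tan(x)^5 + 40*tan(x)^3 + 16*tan(x)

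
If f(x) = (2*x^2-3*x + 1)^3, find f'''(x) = 960*x^3 - 2160*x^2 + 1584*x - 378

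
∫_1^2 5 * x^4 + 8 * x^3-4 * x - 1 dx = 54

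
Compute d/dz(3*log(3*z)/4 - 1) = 3/(4*z)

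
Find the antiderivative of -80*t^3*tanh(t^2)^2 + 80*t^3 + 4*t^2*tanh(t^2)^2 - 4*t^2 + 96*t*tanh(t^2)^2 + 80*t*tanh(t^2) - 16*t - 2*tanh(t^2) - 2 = -(tanh(t^2) + 1)*(-40*t^2 + 2*t + 48) + C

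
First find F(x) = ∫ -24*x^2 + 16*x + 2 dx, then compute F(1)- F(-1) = -12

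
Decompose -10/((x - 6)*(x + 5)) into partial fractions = 10/(11*(x + 5)) - 10/(11*(x - 6))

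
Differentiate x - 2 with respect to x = 1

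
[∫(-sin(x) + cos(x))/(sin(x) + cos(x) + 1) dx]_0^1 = -log(2) + log(cos(1) + sin(1) + 1)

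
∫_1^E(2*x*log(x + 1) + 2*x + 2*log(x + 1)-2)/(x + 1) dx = (-2 + 2*E)*log(1 + E)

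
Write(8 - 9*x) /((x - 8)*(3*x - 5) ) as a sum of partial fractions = 21/(19*(3*x - 5)) - 64/(19*(x - 8))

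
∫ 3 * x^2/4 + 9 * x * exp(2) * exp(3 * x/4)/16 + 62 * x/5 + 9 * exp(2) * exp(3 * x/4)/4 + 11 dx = x^3/4 + 31*x^2/5 + 11*x + (3*x + 8)*exp(3*x/4 + 2)/4 + C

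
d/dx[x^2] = 2*x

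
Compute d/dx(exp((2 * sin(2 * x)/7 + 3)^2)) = 16*exp((2*sin(2*x) + 21)^2/49)*sin(2*x)*cos(2*x)/49 + 24*exp((2*sin(2*x) + 21)^2/49)*cos(2*x)/7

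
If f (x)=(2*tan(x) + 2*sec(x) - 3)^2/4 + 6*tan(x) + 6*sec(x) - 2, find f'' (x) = (46*sin(x) + 12*sin(2*x) - 2*sin(3*x) + 15*cos(x) + 12*cos(2*x)*tan(x)^2 - 4*cos(2*x) - 3*cos(3*x) + 12*tan(x)^2 + 20)/(cos(2*x) + 1)^2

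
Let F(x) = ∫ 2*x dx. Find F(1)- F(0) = 1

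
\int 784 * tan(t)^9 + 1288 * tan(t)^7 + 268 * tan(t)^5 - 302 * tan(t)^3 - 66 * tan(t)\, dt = (98*tan(t)^6 + 84*tan(t)^4 - 59*tan(t)^2 - 33)*tan(t)^2 + C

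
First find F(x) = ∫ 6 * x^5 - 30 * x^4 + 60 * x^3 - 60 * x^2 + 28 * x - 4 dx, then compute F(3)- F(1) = 60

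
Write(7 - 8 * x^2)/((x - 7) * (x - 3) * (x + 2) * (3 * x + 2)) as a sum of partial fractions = 93/(1012*(3*x + 2)) + 5/(36*(x + 2)) + 13/(44*(x - 3)) - 385/(828*(x - 7))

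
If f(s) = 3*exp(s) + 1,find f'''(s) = 3*exp(s)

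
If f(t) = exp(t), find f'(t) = exp(t)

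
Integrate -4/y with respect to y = -4*log(y) + C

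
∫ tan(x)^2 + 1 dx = tan(x) + C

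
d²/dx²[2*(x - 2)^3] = 12*x - 24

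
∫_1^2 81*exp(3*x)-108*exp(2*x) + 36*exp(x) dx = -(-2 + 3*E)^3 + (-2 + 3*exp(2))^3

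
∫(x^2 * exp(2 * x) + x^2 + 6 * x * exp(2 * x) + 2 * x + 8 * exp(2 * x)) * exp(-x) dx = 2*(x + 2)^2*sinh(x) + C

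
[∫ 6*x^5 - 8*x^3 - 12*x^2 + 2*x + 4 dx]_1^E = -4 + (-E - 2 + exp(3))^2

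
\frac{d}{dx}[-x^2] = -2*x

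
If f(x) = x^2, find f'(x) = 2*x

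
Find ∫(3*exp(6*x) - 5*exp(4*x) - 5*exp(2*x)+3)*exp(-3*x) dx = -10*sinh(x) + 2*sinh(3*x) + C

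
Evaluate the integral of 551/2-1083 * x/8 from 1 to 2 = 1159/16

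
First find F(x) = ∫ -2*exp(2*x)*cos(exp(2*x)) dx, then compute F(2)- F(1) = sin(exp(2)) - sin(exp(4))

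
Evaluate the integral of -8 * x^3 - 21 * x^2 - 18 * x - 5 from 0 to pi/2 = (1 + pi/2)^3*(-pi - 1) + 1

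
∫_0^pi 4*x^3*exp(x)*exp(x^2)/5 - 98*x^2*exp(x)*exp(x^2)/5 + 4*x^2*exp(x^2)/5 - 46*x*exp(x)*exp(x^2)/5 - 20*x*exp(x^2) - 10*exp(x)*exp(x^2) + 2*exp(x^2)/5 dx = (-5 + pi/5)*(2 + 2*pi*exp(pi))*exp(pi^2) + 10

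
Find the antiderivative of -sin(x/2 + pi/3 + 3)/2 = cos(x/2 + pi/3 + 3) + C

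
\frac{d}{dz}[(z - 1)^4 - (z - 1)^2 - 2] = 4*z^3 - 12*z^2 + 10*z - 2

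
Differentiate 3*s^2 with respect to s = 6*s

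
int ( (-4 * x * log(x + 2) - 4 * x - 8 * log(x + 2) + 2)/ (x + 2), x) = 2*(1 - 2*x)*log(x + 2) + C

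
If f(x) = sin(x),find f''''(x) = sin(x)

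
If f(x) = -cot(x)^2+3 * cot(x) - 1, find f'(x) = (-3 + 2*cos(x)/sin(x))/sin(x)^2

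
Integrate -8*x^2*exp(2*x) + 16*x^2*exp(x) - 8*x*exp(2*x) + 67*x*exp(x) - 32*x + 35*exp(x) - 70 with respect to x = -5*x*exp(x) + 10*x - 4*(-x*exp(x) + 2*x + 5)^2 + C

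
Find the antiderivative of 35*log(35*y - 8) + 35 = (35*y - 8)*log(35*y - 8) + C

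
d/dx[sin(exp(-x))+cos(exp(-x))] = -sqrt(2)*exp(-x)*sin(pi/4 - exp(-x))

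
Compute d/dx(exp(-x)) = -exp(-x)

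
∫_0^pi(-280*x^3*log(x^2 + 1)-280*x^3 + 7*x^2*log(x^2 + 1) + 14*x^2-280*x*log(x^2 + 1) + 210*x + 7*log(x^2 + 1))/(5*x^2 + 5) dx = 7*(-4*pi^2 + pi/5 + 3)*log(1 + pi^2)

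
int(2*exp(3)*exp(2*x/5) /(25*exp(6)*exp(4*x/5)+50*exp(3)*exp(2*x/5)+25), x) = (-14*exp(2*x/5 + 3) - 15)/(5*(exp(2*x/5 + 3) + 1)) + C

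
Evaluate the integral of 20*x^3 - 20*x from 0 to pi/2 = 5*pi*(-pi + pi^3/8)/2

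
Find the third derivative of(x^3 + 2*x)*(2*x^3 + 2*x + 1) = 240*x^3 + 144*x + 6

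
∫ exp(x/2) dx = 2*exp(x/2) + C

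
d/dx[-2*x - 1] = -2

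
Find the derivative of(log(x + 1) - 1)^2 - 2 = (2*log(x + 1) - 2)/(x + 1)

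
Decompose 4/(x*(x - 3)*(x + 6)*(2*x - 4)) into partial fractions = -1/(216*(x + 6)) - 1/(8*(x - 2)) + 2/(27*(x - 3)) + 1/(18*x)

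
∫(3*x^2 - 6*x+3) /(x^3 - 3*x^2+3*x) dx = log((x - 1)^3 + 1) + C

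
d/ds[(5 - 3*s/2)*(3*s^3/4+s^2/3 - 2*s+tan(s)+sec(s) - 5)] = -9*s^3/2 + 39*s^2/4 - 3*s*tan(s)^2/2 - 3*s*tan(s)*sec(s)/2 + 47*s/6 + 5*tan(s)^2 + 5*tan(s)*sec(s) - 3*tan(s)/2 - 3*sec(s)/2 + 5/2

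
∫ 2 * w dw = w^2 + C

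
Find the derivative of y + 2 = 1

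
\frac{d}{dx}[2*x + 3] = 2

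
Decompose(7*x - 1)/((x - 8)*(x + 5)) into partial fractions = 36/(13*(x + 5)) + 55/(13*(x - 8))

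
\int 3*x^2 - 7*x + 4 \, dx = x^3 - 7*x^2/2 + 4*x + C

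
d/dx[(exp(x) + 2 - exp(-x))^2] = (2*exp(4*x) + 4*exp(3*x) + 4*exp(x) - 2)*exp(-2*x)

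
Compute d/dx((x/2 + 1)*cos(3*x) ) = -3*x*sin(3*x)/2 - 3*sin(3*x) + cos(3*x)/2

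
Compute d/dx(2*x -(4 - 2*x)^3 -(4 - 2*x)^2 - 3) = 24*x^2 - 104*x + 114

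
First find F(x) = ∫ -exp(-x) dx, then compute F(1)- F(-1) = -E + exp(-1)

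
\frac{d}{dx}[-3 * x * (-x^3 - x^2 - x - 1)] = 12*x^3 + 9*x^2 + 6*x + 3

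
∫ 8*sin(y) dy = -8*cos(y) + C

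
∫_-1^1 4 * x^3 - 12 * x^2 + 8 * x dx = -8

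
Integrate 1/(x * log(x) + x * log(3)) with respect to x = log(3*log(3*x)) + C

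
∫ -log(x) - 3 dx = -x*(log(x) + 2) + C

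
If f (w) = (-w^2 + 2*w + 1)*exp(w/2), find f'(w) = -w^2*exp(w/2)/2 - w*exp(w/2) + 5*exp(w/2)/2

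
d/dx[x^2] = 2*x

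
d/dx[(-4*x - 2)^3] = -192*x^2 - 192*x - 48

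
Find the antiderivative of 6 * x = 3*x^2 + C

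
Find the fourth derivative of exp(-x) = exp(-x)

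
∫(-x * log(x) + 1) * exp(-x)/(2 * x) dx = exp(-x)*log(x)/2 + C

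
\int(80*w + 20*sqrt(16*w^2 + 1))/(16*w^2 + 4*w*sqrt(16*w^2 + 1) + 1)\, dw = 5*log(4*w + sqrt(16*w^2 + 1)) + C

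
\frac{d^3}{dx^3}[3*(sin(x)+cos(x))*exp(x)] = -12*exp(x)*sin(x)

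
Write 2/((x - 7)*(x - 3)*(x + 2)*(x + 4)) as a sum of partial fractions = -1/(77*(x + 4)) + 1/(45*(x + 2)) - 1/(70*(x - 3)) + 1/(198*(x - 7))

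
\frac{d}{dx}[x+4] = 1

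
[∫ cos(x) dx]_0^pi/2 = 1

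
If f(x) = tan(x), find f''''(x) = 24*tan(x)^5 + 40*tan(x)^3 + 16*tan(x)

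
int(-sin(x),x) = cos(x) + C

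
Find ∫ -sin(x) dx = cos(x) + C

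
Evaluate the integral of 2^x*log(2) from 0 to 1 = 1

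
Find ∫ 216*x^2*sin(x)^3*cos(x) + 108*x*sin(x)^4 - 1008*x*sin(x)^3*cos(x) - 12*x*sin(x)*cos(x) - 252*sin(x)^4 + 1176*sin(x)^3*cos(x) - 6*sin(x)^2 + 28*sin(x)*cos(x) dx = (-6*x + 6*(3*x - 7)^2*sin(x)^2 + 14)*sin(x)^2 + C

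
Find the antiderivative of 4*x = 2*x^2 + C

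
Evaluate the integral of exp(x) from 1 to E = -E + exp(E)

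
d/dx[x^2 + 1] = 2*x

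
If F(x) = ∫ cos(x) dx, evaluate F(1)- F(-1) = 2*sin(1)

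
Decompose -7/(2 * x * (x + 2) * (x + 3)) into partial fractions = -7/(6*(x + 3)) + 7/(4*(x + 2)) - 7/(12*x)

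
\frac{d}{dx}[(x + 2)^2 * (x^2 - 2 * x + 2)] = 4*x^3 + 6*x^2 - 4*x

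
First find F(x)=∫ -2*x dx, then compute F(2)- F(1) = -3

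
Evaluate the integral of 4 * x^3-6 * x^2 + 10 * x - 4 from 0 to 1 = 0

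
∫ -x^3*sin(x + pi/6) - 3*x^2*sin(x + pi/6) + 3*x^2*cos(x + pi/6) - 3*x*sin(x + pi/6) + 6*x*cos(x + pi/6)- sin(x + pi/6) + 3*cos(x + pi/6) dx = (x + 1)^3*cos(x + pi/6) + C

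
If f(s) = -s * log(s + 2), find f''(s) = (-s - 4)/(s^2 + 4*s + 4)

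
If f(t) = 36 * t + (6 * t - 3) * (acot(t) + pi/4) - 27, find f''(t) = (-6*t - 12)/(t^4 + 2*t^2 + 1)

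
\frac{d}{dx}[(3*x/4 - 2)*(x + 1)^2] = 9*x^2/4 - x - 13/4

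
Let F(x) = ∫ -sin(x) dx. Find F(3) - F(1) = cos(3) - cos(1)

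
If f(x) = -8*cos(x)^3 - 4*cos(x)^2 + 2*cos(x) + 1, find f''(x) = 4*cos(x) + 8*cos(2*x) + 18*cos(3*x)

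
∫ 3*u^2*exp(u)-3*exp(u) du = 3*(u - 1)^2*exp(u) + C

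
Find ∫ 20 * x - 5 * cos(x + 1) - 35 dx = 10*x^2 - 35*x - 5*sin(x + 1) + C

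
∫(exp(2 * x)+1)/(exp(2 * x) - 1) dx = log(sinh(x)) + C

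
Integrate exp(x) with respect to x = exp(x) + C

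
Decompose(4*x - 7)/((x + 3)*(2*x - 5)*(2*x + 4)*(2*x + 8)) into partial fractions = 2/(429*(2*x - 5)) + 23/(104*(x + 4)) - 19/(44*(x + 3)) + 5/(24*(x + 2))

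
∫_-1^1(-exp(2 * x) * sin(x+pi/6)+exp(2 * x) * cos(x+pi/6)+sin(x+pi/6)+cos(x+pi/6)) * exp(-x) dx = sqrt(3)*(E - exp(-1))*cos(1)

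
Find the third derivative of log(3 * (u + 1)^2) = 4/(u^3 + 3*u^2 + 3*u + 1)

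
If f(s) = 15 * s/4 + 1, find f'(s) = 15/4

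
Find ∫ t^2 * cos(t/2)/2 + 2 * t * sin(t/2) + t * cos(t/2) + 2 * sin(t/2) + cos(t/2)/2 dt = (t + 1)^2*sin(t/2) + C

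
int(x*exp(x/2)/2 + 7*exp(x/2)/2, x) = (x + 5)*exp(x/2) + C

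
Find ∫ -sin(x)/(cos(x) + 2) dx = log(cos(x)/2 + 1) + C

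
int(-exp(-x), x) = exp(-x) + C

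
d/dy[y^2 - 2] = 2*y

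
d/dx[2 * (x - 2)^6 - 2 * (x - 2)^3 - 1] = 12*x^5 - 120*x^4 + 480*x^3 - 966*x^2 + 984*x - 408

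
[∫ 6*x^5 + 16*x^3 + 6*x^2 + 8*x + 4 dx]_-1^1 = 12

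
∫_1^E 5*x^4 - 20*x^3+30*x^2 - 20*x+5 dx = (-1 + E)^5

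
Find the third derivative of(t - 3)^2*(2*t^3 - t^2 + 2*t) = 120*t^2 - 312*t + 156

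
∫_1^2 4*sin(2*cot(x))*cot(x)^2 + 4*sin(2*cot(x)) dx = -2*cos(2/tan(1)) + 2*cos(2/tan(2))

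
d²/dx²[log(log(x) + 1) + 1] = (-log(x) - 2)/(x^2*log(x)^2 + 2*x^2*log(x) + x^2)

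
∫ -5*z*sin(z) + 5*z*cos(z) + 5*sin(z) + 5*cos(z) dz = 5*sqrt(2)*z*sin(z + pi/4) + C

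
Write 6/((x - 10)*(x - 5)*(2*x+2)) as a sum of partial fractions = 1/(22*(x + 1)) - 1/(10*(x - 5)) + 3/(55*(x - 10))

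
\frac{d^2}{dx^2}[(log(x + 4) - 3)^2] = (8 - 2*log(x + 4))/(x^2 + 8*x + 16)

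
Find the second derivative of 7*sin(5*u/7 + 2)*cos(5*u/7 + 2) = -50*sin(10*u/7 + 4)/7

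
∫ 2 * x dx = x^2 + C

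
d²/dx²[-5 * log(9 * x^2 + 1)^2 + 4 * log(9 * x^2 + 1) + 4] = (1620*x^2*log(9*x^2 + 1) - 3888*x^2 - 180*log(9*x^2 + 1) + 72)/(81*x^4 + 18*x^2 + 1)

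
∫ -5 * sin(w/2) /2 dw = 5*cos(w/2) + C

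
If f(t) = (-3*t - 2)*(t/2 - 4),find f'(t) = 11 - 3*t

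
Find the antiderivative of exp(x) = exp(x) + C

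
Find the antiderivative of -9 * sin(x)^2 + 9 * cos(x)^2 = 9*sin(2*x)/2 + C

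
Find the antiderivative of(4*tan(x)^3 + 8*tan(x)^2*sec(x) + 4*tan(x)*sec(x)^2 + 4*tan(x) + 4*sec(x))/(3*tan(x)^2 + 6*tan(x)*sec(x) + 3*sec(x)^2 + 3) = 2*log((tan(x) + sec(x))^2 + 1)/3 + C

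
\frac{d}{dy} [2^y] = 2^y*log(2)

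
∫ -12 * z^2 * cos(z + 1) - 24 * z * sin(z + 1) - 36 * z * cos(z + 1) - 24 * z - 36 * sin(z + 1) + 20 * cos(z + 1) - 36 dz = (sin(z + 1) + 1)*(-12*z^2 - 36*z + 20) + C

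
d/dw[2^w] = 2^w*log(2)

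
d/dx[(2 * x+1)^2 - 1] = 8*x + 4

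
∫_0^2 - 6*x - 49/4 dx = -73/2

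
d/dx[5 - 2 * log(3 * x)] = -2/x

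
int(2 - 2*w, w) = -w^2 + 2*w + C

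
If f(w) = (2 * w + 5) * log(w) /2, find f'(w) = (2*w*log(w) + 2*w + 5)/(2*w)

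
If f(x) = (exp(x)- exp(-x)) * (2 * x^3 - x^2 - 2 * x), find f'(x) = (2*x^3*exp(2*x) + 2*x^3 + 5*x^2*exp(2*x) - 7*x^2 - 4*x*exp(2*x) - 2*exp(2*x) + 2)*exp(-x)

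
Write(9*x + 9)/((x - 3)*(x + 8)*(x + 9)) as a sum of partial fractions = -6/(x + 9) + 63/(11*(x + 8)) + 3/(11*(x - 3))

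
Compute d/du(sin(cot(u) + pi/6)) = -cos(pi/6 + 1/tan(u))/sin(u)^2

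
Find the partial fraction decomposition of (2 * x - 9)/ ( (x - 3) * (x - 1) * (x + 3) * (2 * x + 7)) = 128/(117*(2*x + 7)) - 5/(8*(x + 3)) + 7/(72*(x - 1)) - 1/(52*(x - 3))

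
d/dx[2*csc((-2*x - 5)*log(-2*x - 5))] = 8*log(-2*x - 5)*cos((2*x + 5)*log(-(2*x + 5)))/(1 - cos(2*(2*x + 5)*log(-(2*x + 5)))) + 8*cos((2*x + 5)*log(-(2*x + 5)))/(1 - cos(2*(2*x + 5)*log(-(2*x + 5))))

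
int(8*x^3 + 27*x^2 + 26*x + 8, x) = 2*x^4 + 9*x^3 + 13*x^2 + 8*x + C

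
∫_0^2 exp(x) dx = -1 + exp(2)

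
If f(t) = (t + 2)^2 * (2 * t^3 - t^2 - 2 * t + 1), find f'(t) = 10*t^4 + 28*t^3 + 6*t^2 - 22*t - 4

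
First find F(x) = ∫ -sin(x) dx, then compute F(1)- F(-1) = 0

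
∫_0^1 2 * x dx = 1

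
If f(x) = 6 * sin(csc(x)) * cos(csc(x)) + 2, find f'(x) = 6*(2*sin(1/sin(x))^2 - 1)*cos(x)/sin(x)^2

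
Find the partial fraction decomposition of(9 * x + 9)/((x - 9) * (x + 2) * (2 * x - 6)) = -9/(110*(x + 2)) - 3/(5*(x - 3)) + 15/(22*(x - 9))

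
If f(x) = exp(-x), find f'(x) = -exp(-x)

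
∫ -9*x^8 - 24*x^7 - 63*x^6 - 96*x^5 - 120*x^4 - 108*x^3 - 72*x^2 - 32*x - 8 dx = -x^9 - 3*x^8 - 9*x^7 - 16*x^6 - 24*x^5 - 27*x^4 - 24*x^3 - 16*x^2 - 8*x + C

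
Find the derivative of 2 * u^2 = 4*u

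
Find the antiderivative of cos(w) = sin(w) + C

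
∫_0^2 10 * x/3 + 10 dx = 80/3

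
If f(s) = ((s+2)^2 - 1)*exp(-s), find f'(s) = (-s^2 - 2*s + 1)*exp(-s)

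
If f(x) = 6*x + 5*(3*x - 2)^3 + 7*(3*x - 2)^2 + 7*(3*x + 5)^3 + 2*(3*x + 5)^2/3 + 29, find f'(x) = 972*x^2 + 1488*x + 1697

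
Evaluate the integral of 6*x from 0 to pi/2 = 3*pi^2/4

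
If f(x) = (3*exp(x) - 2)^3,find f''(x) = 243*exp(3*x) - 216*exp(2*x) + 36*exp(x)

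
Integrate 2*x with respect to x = x^2 + C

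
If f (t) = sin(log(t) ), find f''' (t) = (3*sin(log(t)) + cos(log(t)))/t^3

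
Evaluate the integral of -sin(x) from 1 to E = cos(E) - cos(1)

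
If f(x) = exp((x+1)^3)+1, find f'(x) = 3*x^2*exp(x^3 + 3*x^2 + 3*x + 1) + 6*x*exp(x^3 + 3*x^2 + 3*x + 1) + 3*exp(x^3 + 3*x^2 + 3*x + 1)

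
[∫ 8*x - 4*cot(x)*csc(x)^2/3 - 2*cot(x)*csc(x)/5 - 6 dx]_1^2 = -2*csc(1)^2/3 - 2*csc(1)/5 + 2*csc(2)/5 + 2*csc(2)^2/3 + 6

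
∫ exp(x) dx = exp(x) + C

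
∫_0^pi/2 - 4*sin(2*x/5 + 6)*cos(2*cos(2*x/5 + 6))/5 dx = -sin(2*cos(6)) + sin(2*cos(pi/5 + 6))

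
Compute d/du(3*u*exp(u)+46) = 3*u*exp(u) + 3*exp(u)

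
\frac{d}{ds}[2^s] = 2^s*log(2)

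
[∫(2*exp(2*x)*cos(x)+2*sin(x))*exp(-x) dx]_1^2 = -(E - exp(-1))*(cos(1) + sin(1)) + (-exp(-2) + exp(2))*(cos(2) + sin(2))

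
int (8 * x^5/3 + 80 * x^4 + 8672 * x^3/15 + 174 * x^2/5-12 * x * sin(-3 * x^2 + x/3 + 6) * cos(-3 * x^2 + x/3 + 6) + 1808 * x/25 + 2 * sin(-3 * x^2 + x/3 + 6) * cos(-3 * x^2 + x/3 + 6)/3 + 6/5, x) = 4*x^6/9 + 16*x^5 + 2168*x^4/15 + 58*x^3/5 + 904*x^2/25 + 6*x/5 + sin(-3*x^2 + x/3 + 6)^2 + C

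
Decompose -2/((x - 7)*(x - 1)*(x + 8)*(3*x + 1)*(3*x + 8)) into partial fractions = 27/(17864*(3*x + 8)) - 27/(7084*(3*x + 1)) - 1/(24840*(x + 8)) + 1/(1188*(x - 1)) - 1/(28710*(x - 7))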